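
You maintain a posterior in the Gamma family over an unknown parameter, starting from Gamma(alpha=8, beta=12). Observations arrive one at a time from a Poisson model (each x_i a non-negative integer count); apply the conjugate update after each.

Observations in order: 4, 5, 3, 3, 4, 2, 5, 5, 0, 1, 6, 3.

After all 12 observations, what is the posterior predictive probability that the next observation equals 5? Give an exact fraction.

obs 1: x=4 → posterior Gamma(12, 13)
obs 2: x=5 → posterior Gamma(17, 14)
obs 3: x=3 → posterior Gamma(20, 15)
obs 4: x=3 → posterior Gamma(23, 16)
obs 5: x=4 → posterior Gamma(27, 17)
obs 6: x=2 → posterior Gamma(29, 18)
obs 7: x=5 → posterior Gamma(34, 19)
obs 8: x=5 → posterior Gamma(39, 20)
obs 9: x=0 → posterior Gamma(39, 21)
obs 10: x=1 → posterior Gamma(40, 22)
obs 11: x=6 → posterior Gamma(46, 23)
obs 12: x=3 → posterior Gamma(49, 24)

24502763439979990886491486036845483927861434806866238187707688565382053888/616297582203915472977912941627176741932192527428924222476780414581298828125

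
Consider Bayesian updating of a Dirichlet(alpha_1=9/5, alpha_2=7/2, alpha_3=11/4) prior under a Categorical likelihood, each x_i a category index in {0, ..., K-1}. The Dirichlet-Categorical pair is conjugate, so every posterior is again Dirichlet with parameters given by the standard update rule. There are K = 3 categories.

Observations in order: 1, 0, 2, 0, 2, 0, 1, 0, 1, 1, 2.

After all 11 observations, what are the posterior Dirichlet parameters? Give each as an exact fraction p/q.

obs 1: x=1 → posterior Dirichlet(9/5, 9/2, 11/4)
obs 2: x=0 → posterior Dirichlet(14/5, 9/2, 11/4)
obs 3: x=2 → posterior Dirichlet(14/5, 9/2, 15/4)
obs 4: x=0 → posterior Dirichlet(19/5, 9/2, 15/4)
obs 5: x=2 → posterior Dirichlet(19/5, 9/2, 19/4)
obs 6: x=0 → posterior Dirichlet(24/5, 9/2, 19/4)
obs 7: x=1 → posterior Dirichlet(24/5, 11/2, 19/4)
obs 8: x=0 → posterior Dirichlet(29/5, 11/2, 19/4)
obs 9: x=1 → posterior Dirichlet(29/5, 13/2, 19/4)
obs 10: x=1 → posterior Dirichlet(29/5, 15/2, 19/4)
obs 11: x=2 → posterior Dirichlet(29/5, 15/2, 23/4)

alpha_1=29/5, alpha_2=15/2, alpha_3=23/4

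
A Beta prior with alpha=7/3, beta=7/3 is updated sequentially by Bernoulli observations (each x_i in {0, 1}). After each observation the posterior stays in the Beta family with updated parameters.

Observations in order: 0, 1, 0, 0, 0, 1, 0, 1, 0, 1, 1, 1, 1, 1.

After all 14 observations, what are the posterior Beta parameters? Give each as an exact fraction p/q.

obs 1: x=0 → posterior Beta(7/3, 10/3)
obs 2: x=1 → posterior Beta(10/3, 10/3)
obs 3: x=0 → posterior Beta(10/3, 13/3)
obs 4: x=0 → posterior Beta(10/3, 16/3)
obs 5: x=0 → posterior Beta(10/3, 19/3)
obs 6: x=1 → posterior Beta(13/3, 19/3)
obs 7: x=0 → posterior Beta(13/3, 22/3)
obs 8: x=1 → posterior Beta(16/3, 22/3)
obs 9: x=0 → posterior Beta(16/3, 25/3)
obs 10: x=1 → posterior Beta(19/3, 25/3)
obs 11: x=1 → posterior Beta(22/3, 25/3)
obs 12: x=1 → posterior Beta(25/3, 25/3)
obs 13: x=1 → posterior Beta(28/3, 25/3)
obs 14: x=1 → posterior Beta(31/3, 25/3)

alpha=31/3, beta=25/3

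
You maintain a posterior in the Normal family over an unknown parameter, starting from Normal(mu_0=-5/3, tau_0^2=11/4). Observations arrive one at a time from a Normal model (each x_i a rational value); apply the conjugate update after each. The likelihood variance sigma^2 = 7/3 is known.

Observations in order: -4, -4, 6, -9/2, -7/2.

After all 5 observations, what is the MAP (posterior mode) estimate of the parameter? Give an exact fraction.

-1130/579

obs 1: x=-4 → posterior Normal(-536/183, 77/61)
obs 2: x=-4 → posterior Normal(-466/141, 77/94)
obs 3: x=6 → posterior Normal(-338/381, 77/127)
obs 4: x=-9/2 → posterior Normal(-1567/960, 77/160)
obs 5: x=-7/2 → posterior Normal(-1130/579, 77/193)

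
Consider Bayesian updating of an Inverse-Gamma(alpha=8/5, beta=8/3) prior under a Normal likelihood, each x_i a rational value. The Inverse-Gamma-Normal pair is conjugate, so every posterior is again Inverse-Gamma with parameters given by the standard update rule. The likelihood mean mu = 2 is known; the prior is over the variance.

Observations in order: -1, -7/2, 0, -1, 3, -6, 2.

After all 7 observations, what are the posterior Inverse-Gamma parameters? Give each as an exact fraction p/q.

alpha=51/10, beta=1471/24

obs 1: x=-1 → posterior Inverse-Gamma(21/10, 43/6)
obs 2: x=-7/2 → posterior Inverse-Gamma(13/5, 535/24)
obs 3: x=0 → posterior Inverse-Gamma(31/10, 583/24)
obs 4: x=-1 → posterior Inverse-Gamma(18/5, 691/24)
obs 5: x=3 → posterior Inverse-Gamma(41/10, 703/24)
obs 6: x=-6 → posterior Inverse-Gamma(23/5, 1471/24)
obs 7: x=2 → posterior Inverse-Gamma(51/10, 1471/24)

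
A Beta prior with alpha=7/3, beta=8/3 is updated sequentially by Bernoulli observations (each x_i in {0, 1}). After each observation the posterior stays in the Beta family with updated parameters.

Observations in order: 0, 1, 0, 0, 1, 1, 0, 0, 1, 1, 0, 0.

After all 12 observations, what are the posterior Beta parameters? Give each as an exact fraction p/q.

obs 1: x=0 → posterior Beta(7/3, 11/3)
obs 2: x=1 → posterior Beta(10/3, 11/3)
obs 3: x=0 → posterior Beta(10/3, 14/3)
obs 4: x=0 → posterior Beta(10/3, 17/3)
obs 5: x=1 → posterior Beta(13/3, 17/3)
obs 6: x=1 → posterior Beta(16/3, 17/3)
obs 7: x=0 → posterior Beta(16/3, 20/3)
obs 8: x=0 → posterior Beta(16/3, 23/3)
obs 9: x=1 → posterior Beta(19/3, 23/3)
obs 10: x=1 → posterior Beta(22/3, 23/3)
obs 11: x=0 → posterior Beta(22/3, 26/3)
obs 12: x=0 → posterior Beta(22/3, 29/3)

alpha=22/3, beta=29/3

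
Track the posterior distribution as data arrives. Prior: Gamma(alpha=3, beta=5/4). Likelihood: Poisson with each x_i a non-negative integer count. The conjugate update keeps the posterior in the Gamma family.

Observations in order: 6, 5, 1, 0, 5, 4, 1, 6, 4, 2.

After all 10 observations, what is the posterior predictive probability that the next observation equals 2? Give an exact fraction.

165935121384484409941025794953674193945480510592460632324218750000/827269706064171159838078900184013751038269841857389464208009274449

obs 1: x=6 → posterior Gamma(9, 9/4)
obs 2: x=5 → posterior Gamma(14, 13/4)
obs 3: x=1 → posterior Gamma(15, 17/4)
obs 4: x=0 → posterior Gamma(15, 21/4)
obs 5: x=5 → posterior Gamma(20, 25/4)
obs 6: x=4 → posterior Gamma(24, 29/4)
obs 7: x=1 → posterior Gamma(25, 33/4)
obs 8: x=6 → posterior Gamma(31, 37/4)
obs 9: x=4 → posterior Gamma(35, 41/4)
obs 10: x=2 → posterior Gamma(37, 45/4)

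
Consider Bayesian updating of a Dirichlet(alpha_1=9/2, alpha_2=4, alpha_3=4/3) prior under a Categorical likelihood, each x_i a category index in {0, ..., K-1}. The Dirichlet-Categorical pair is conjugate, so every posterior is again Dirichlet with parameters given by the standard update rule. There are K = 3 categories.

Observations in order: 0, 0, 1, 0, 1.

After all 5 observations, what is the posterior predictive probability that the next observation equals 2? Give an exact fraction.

obs 1: x=0 → posterior Dirichlet(11/2, 4, 4/3)
obs 2: x=0 → posterior Dirichlet(13/2, 4, 4/3)
obs 3: x=1 → posterior Dirichlet(13/2, 5, 4/3)
obs 4: x=0 → posterior Dirichlet(15/2, 5, 4/3)
obs 5: x=1 → posterior Dirichlet(15/2, 6, 4/3)

8/89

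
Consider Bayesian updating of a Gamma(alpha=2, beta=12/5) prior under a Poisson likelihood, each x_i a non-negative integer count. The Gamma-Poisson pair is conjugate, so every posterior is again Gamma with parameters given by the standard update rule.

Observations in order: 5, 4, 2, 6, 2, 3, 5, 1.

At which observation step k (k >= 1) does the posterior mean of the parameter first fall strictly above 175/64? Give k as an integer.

obs 1: x=5 → posterior Gamma(7, 17/5)
obs 2: x=4 → posterior Gamma(11, 22/5)
obs 3: x=2 → posterior Gamma(13, 27/5)
obs 4: x=6 → posterior Gamma(19, 32/5)
obs 5: x=2 → posterior Gamma(21, 37/5)
obs 6: x=3 → posterior Gamma(24, 42/5)
obs 7: x=5 → posterior Gamma(29, 47/5)
obs 8: x=1 → posterior Gamma(30, 52/5)

k = 4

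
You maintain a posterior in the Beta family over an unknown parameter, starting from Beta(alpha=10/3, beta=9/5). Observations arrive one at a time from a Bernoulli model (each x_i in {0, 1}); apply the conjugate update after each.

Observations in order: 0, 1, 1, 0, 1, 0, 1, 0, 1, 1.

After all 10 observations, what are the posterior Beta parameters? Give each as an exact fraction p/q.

alpha=28/3, beta=29/5

obs 1: x=0 → posterior Beta(10/3, 14/5)
obs 2: x=1 → posterior Beta(13/3, 14/5)
obs 3: x=1 → posterior Beta(16/3, 14/5)
obs 4: x=0 → posterior Beta(16/3, 19/5)
obs 5: x=1 → posterior Beta(19/3, 19/5)
obs 6: x=0 → posterior Beta(19/3, 24/5)
obs 7: x=1 → posterior Beta(22/3, 24/5)
obs 8: x=0 → posterior Beta(22/3, 29/5)
obs 9: x=1 → posterior Beta(25/3, 29/5)
obs 10: x=1 → posterior Beta(28/3, 29/5)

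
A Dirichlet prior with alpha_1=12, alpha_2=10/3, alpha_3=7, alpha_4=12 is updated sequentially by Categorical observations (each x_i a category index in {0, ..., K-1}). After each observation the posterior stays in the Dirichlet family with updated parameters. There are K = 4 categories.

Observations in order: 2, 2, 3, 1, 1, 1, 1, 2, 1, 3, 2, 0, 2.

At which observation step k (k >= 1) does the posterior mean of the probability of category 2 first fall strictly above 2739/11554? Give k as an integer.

obs 1: x=2 → posterior Dirichlet(12, 10/3, 8, 12)
obs 2: x=2 → posterior Dirichlet(12, 10/3, 9, 12)
obs 3: x=3 → posterior Dirichlet(12, 10/3, 9, 13)
obs 4: x=1 → posterior Dirichlet(12, 13/3, 9, 13)
obs 5: x=1 → posterior Dirichlet(12, 16/3, 9, 13)
obs 6: x=1 → posterior Dirichlet(12, 19/3, 9, 13)
obs 7: x=1 → posterior Dirichlet(12, 22/3, 9, 13)
obs 8: x=2 → posterior Dirichlet(12, 22/3, 10, 13)
obs 9: x=1 → posterior Dirichlet(12, 25/3, 10, 13)
obs 10: x=3 → posterior Dirichlet(12, 25/3, 10, 14)
obs 11: x=2 → posterior Dirichlet(12, 25/3, 11, 14)
obs 12: x=0 → posterior Dirichlet(13, 25/3, 11, 14)
obs 13: x=2 → posterior Dirichlet(13, 25/3, 12, 14)

k = 2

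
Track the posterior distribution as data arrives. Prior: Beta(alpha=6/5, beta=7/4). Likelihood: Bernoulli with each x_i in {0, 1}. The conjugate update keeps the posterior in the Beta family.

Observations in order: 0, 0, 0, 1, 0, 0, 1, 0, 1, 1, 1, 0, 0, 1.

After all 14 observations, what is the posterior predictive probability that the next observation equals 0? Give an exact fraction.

65/113

obs 1: x=0 → posterior Beta(6/5, 11/4)
obs 2: x=0 → posterior Beta(6/5, 15/4)
obs 3: x=0 → posterior Beta(6/5, 19/4)
obs 4: x=1 → posterior Beta(11/5, 19/4)
obs 5: x=0 → posterior Beta(11/5, 23/4)
obs 6: x=0 → posterior Beta(11/5, 27/4)
obs 7: x=1 → posterior Beta(16/5, 27/4)
obs 8: x=0 → posterior Beta(16/5, 31/4)
obs 9: x=1 → posterior Beta(21/5, 31/4)
obs 10: x=1 → posterior Beta(26/5, 31/4)
obs 11: x=1 → posterior Beta(31/5, 31/4)
obs 12: x=0 → posterior Beta(31/5, 35/4)
obs 13: x=0 → posterior Beta(31/5, 39/4)
obs 14: x=1 → posterior Beta(36/5, 39/4)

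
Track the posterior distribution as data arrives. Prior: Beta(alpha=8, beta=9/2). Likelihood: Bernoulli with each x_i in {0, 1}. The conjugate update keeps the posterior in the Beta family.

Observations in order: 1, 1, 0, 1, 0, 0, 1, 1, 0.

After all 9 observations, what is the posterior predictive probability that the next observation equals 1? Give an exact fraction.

26/43

obs 1: x=1 → posterior Beta(9, 9/2)
obs 2: x=1 → posterior Beta(10, 9/2)
obs 3: x=0 → posterior Beta(10, 11/2)
obs 4: x=1 → posterior Beta(11, 11/2)
obs 5: x=0 → posterior Beta(11, 13/2)
obs 6: x=0 → posterior Beta(11, 15/2)
obs 7: x=1 → posterior Beta(12, 15/2)
obs 8: x=1 → posterior Beta(13, 15/2)
obs 9: x=0 → posterior Beta(13, 17/2)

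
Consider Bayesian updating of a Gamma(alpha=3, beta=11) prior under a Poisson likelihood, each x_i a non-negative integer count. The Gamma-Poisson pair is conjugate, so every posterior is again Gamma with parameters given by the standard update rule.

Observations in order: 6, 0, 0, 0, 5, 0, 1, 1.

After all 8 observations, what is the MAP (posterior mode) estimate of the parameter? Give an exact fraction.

obs 1: x=6 → posterior Gamma(9, 12)
obs 2: x=0 → posterior Gamma(9, 13)
obs 3: x=0 → posterior Gamma(9, 14)
obs 4: x=0 → posterior Gamma(9, 15)
obs 5: x=5 → posterior Gamma(14, 16)
obs 6: x=0 → posterior Gamma(14, 17)
obs 7: x=1 → posterior Gamma(15, 18)
obs 8: x=1 → posterior Gamma(16, 19)

15/19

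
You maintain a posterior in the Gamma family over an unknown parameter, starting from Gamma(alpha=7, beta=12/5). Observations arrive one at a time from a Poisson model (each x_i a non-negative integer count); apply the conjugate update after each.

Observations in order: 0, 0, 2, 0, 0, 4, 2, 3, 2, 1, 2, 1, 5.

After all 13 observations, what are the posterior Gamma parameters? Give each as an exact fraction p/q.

alpha=29, beta=77/5

obs 1: x=0 → posterior Gamma(7, 17/5)
obs 2: x=0 → posterior Gamma(7, 22/5)
obs 3: x=2 → posterior Gamma(9, 27/5)
obs 4: x=0 → posterior Gamma(9, 32/5)
obs 5: x=0 → posterior Gamma(9, 37/5)
obs 6: x=4 → posterior Gamma(13, 42/5)
obs 7: x=2 → posterior Gamma(15, 47/5)
obs 8: x=3 → posterior Gamma(18, 52/5)
obs 9: x=2 → posterior Gamma(20, 57/5)
obs 10: x=1 → posterior Gamma(21, 62/5)
obs 11: x=2 → posterior Gamma(23, 67/5)
obs 12: x=1 → posterior Gamma(24, 72/5)
obs 13: x=5 → posterior Gamma(29, 77/5)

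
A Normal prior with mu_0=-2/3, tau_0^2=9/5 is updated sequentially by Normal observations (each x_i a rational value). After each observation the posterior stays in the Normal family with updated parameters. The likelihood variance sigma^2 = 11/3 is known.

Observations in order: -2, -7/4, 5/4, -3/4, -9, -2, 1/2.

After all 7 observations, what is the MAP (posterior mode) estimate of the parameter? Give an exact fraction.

obs 1: x=-2 → posterior Normal(-136/123, 99/82)
obs 2: x=-7/4 → posterior Normal(-1655/1308, 99/109)
obs 3: x=5/4 → posterior Normal(-625/816, 99/136)
obs 4: x=-3/4 → posterior Normal(-1493/1956, 99/163)
obs 5: x=-9 → posterior Normal(-4409/2280, 99/190)
obs 6: x=-2 → posterior Normal(-5057/2604, 99/217)
obs 7: x=1/2 → posterior Normal(-4895/2928, 99/244)

-4895/2928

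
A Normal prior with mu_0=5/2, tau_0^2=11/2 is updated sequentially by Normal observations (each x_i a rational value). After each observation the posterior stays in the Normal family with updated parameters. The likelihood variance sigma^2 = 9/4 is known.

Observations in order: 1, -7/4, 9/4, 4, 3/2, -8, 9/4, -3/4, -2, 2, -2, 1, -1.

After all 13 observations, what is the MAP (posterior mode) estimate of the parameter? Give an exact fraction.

-21/590

obs 1: x=1 → posterior Normal(89/62, 99/62)
obs 2: x=-7/4 → posterior Normal(6/53, 99/106)
obs 3: x=9/4 → posterior Normal(37/50, 33/50)
obs 4: x=4 → posterior Normal(287/194, 99/194)
obs 5: x=3/2 → posterior Normal(353/238, 99/238)
obs 6: x=-8 → posterior Normal(1/282, 33/94)
obs 7: x=9/4 → posterior Normal(50/163, 99/326)
obs 8: x=-3/4 → posterior Normal(67/370, 99/370)
obs 9: x=-2 → posterior Normal(-7/138, 11/46)
obs 10: x=2 → posterior Normal(67/458, 99/458)
obs 11: x=-2 → posterior Normal(-21/502, 99/502)
obs 12: x=1 → posterior Normal(23/546, 33/182)
obs 13: x=-1 → posterior Normal(-21/590, 99/590)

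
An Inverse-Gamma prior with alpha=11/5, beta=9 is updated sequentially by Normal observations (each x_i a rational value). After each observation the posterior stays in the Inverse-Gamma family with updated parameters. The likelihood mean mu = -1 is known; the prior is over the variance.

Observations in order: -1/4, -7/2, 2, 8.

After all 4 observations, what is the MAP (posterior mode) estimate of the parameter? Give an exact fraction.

9185/832

obs 1: x=-1/4 → posterior Inverse-Gamma(27/10, 297/32)
obs 2: x=-7/2 → posterior Inverse-Gamma(16/5, 397/32)
obs 3: x=2 → posterior Inverse-Gamma(37/10, 541/32)
obs 4: x=8 → posterior Inverse-Gamma(21/5, 1837/32)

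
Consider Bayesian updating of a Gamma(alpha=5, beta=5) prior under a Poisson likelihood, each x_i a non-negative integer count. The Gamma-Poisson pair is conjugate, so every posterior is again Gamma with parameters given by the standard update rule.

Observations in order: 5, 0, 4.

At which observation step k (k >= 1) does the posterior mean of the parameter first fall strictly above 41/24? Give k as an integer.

obs 1: x=5 → posterior Gamma(10, 6)
obs 2: x=0 → posterior Gamma(10, 7)
obs 3: x=4 → posterior Gamma(14, 8)

k = 3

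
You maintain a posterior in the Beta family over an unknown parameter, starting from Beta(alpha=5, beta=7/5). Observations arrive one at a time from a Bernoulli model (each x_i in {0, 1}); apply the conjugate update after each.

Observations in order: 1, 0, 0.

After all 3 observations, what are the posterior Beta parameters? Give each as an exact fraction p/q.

obs 1: x=1 → posterior Beta(6, 7/5)
obs 2: x=0 → posterior Beta(6, 12/5)
obs 3: x=0 → posterior Beta(6, 17/5)

alpha=6, beta=17/5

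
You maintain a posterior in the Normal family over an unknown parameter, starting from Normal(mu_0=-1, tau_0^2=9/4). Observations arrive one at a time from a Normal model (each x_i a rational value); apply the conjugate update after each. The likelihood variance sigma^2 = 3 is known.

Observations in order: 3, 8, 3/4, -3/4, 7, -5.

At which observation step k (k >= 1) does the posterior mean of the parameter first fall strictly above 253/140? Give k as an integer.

obs 1: x=3 → posterior Normal(5/7, 9/7)
obs 2: x=8 → posterior Normal(29/10, 9/10)
obs 3: x=3/4 → posterior Normal(125/52, 9/13)
obs 4: x=-3/4 → posterior Normal(29/16, 9/16)
obs 5: x=7 → posterior Normal(50/19, 9/19)
obs 6: x=-5 → posterior Normal(35/22, 9/22)

k = 2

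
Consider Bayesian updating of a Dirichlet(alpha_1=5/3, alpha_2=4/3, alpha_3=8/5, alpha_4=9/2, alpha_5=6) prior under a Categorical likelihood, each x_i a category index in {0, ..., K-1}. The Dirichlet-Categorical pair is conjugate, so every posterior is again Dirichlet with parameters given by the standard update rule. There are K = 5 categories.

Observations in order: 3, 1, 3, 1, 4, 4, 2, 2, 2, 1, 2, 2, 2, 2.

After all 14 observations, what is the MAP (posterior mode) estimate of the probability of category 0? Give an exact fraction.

20/723

obs 1: x=3 → posterior Dirichlet(5/3, 4/3, 8/5, 11/2, 6)
obs 2: x=1 → posterior Dirichlet(5/3, 7/3, 8/5, 11/2, 6)
obs 3: x=3 → posterior Dirichlet(5/3, 7/3, 8/5, 13/2, 6)
obs 4: x=1 → posterior Dirichlet(5/3, 10/3, 8/5, 13/2, 6)
obs 5: x=4 → posterior Dirichlet(5/3, 10/3, 8/5, 13/2, 7)
obs 6: x=4 → posterior Dirichlet(5/3, 10/3, 8/5, 13/2, 8)
obs 7: x=2 → posterior Dirichlet(5/3, 10/3, 13/5, 13/2, 8)
obs 8: x=2 → posterior Dirichlet(5/3, 10/3, 18/5, 13/2, 8)
obs 9: x=2 → posterior Dirichlet(5/3, 10/3, 23/5, 13/2, 8)
obs 10: x=1 → posterior Dirichlet(5/3, 13/3, 23/5, 13/2, 8)
obs 11: x=2 → posterior Dirichlet(5/3, 13/3, 28/5, 13/2, 8)
obs 12: x=2 → posterior Dirichlet(5/3, 13/3, 33/5, 13/2, 8)
obs 13: x=2 → posterior Dirichlet(5/3, 13/3, 38/5, 13/2, 8)
obs 14: x=2 → posterior Dirichlet(5/3, 13/3, 43/5, 13/2, 8)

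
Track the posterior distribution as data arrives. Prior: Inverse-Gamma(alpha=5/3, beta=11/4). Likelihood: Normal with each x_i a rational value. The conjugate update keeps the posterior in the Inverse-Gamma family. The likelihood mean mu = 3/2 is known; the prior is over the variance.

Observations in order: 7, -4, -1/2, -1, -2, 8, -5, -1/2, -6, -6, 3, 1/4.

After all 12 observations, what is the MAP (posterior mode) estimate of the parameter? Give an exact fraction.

1083/64

obs 1: x=7 → posterior Inverse-Gamma(13/6, 143/8)
obs 2: x=-4 → posterior Inverse-Gamma(8/3, 33)
obs 3: x=-1/2 → posterior Inverse-Gamma(19/6, 35)
obs 4: x=-1 → posterior Inverse-Gamma(11/3, 305/8)
obs 5: x=-2 → posterior Inverse-Gamma(25/6, 177/4)
obs 6: x=8 → posterior Inverse-Gamma(14/3, 523/8)
obs 7: x=-5 → posterior Inverse-Gamma(31/6, 173/2)
obs 8: x=-1/2 → posterior Inverse-Gamma(17/3, 177/2)
obs 9: x=-6 → posterior Inverse-Gamma(37/6, 933/8)
obs 10: x=-6 → posterior Inverse-Gamma(20/3, 579/4)
obs 11: x=3 → posterior Inverse-Gamma(43/6, 1167/8)
obs 12: x=1/4 → posterior Inverse-Gamma(23/3, 4693/32)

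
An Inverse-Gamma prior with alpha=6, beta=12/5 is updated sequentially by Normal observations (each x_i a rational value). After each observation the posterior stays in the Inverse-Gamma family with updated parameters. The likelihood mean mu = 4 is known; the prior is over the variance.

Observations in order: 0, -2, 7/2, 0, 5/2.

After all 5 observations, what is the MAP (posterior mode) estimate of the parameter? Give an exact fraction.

obs 1: x=0 → posterior Inverse-Gamma(13/2, 52/5)
obs 2: x=-2 → posterior Inverse-Gamma(7, 142/5)
obs 3: x=7/2 → posterior Inverse-Gamma(15/2, 1141/40)
obs 4: x=0 → posterior Inverse-Gamma(8, 1461/40)
obs 5: x=5/2 → posterior Inverse-Gamma(17/2, 753/20)

753/190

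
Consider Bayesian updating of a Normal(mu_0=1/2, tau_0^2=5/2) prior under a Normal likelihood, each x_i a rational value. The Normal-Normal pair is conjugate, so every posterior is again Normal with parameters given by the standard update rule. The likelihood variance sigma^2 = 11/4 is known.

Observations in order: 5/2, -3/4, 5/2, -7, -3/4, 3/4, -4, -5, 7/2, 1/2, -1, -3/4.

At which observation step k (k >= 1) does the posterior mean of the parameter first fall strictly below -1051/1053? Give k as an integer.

obs 1: x=5/2 → posterior Normal(61/42, 55/42)
obs 2: x=-3/4 → posterior Normal(23/31, 55/62)
obs 3: x=5/2 → posterior Normal(48/41, 55/82)
obs 4: x=-7 → posterior Normal(-22/51, 55/102)
obs 5: x=-3/4 → posterior Normal(-59/122, 55/122)
obs 6: x=3/4 → posterior Normal(-22/71, 55/142)
obs 7: x=-4 → posterior Normal(-62/81, 55/162)
obs 8: x=-5 → posterior Normal(-16/13, 55/182)
obs 9: x=7/2 → posterior Normal(-77/101, 55/202)
obs 10: x=1/2 → posterior Normal(-24/37, 55/222)
obs 11: x=-1 → posterior Normal(-82/121, 5/22)
obs 12: x=-3/4 → posterior Normal(-179/262, 55/262)

k = 8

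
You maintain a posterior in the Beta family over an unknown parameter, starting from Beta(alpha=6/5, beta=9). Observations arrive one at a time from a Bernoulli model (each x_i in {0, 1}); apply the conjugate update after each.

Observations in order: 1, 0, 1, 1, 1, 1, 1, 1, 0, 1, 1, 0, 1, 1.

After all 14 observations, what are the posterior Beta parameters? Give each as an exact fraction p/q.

obs 1: x=1 → posterior Beta(11/5, 9)
obs 2: x=0 → posterior Beta(11/5, 10)
obs 3: x=1 → posterior Beta(16/5, 10)
obs 4: x=1 → posterior Beta(21/5, 10)
obs 5: x=1 → posterior Beta(26/5, 10)
obs 6: x=1 → posterior Beta(31/5, 10)
obs 7: x=1 → posterior Beta(36/5, 10)
obs 8: x=1 → posterior Beta(41/5, 10)
obs 9: x=0 → posterior Beta(41/5, 11)
obs 10: x=1 → posterior Beta(46/5, 11)
obs 11: x=1 → posterior Beta(51/5, 11)
obs 12: x=0 → posterior Beta(51/5, 12)
obs 13: x=1 → posterior Beta(56/5, 12)
obs 14: x=1 → posterior Beta(61/5, 12)

alpha=61/5, beta=12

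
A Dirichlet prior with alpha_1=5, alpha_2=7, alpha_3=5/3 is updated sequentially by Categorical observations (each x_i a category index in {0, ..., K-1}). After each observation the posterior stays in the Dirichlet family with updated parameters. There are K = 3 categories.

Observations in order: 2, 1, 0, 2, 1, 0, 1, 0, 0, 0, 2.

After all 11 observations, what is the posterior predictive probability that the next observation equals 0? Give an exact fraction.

15/37

obs 1: x=2 → posterior Dirichlet(5, 7, 8/3)
obs 2: x=1 → posterior Dirichlet(5, 8, 8/3)
obs 3: x=0 → posterior Dirichlet(6, 8, 8/3)
obs 4: x=2 → posterior Dirichlet(6, 8, 11/3)
obs 5: x=1 → posterior Dirichlet(6, 9, 11/3)
obs 6: x=0 → posterior Dirichlet(7, 9, 11/3)
obs 7: x=1 → posterior Dirichlet(7, 10, 11/3)
obs 8: x=0 → posterior Dirichlet(8, 10, 11/3)
obs 9: x=0 → posterior Dirichlet(9, 10, 11/3)
obs 10: x=0 → posterior Dirichlet(10, 10, 11/3)
obs 11: x=2 → posterior Dirichlet(10, 10, 14/3)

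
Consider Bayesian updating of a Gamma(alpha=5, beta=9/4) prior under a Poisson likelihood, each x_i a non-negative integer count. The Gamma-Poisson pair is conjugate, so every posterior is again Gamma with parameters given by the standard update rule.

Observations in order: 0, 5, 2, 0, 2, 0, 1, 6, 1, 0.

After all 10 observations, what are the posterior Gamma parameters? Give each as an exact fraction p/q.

alpha=22, beta=49/4

obs 1: x=0 → posterior Gamma(5, 13/4)
obs 2: x=5 → posterior Gamma(10, 17/4)
obs 3: x=2 → posterior Gamma(12, 21/4)
obs 4: x=0 → posterior Gamma(12, 25/4)
obs 5: x=2 → posterior Gamma(14, 29/4)
obs 6: x=0 → posterior Gamma(14, 33/4)
obs 7: x=1 → posterior Gamma(15, 37/4)
obs 8: x=6 → posterior Gamma(21, 41/4)
obs 9: x=1 → posterior Gamma(22, 45/4)
obs 10: x=0 → posterior Gamma(22, 49/4)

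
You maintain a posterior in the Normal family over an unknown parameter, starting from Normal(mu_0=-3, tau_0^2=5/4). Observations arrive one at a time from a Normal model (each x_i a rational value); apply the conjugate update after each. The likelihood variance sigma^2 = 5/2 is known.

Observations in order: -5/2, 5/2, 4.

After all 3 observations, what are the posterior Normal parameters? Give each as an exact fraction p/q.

obs 1: x=-5/2 → posterior Normal(-17/6, 5/6)
obs 2: x=5/2 → posterior Normal(-3/2, 5/8)
obs 3: x=4 → posterior Normal(-2/5, 1/2)

mu_0=-2/5, tau_0^2=1/2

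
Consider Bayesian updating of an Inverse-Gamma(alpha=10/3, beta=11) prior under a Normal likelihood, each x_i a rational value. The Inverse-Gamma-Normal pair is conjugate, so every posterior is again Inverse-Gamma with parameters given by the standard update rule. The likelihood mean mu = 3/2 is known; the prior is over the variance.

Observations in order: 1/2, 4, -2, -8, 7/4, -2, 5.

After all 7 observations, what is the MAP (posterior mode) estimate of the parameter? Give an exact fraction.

obs 1: x=1/2 → posterior Inverse-Gamma(23/6, 23/2)
obs 2: x=4 → posterior Inverse-Gamma(13/3, 117/8)
obs 3: x=-2 → posterior Inverse-Gamma(29/6, 83/4)
obs 4: x=-8 → posterior Inverse-Gamma(16/3, 527/8)
obs 5: x=7/4 → posterior Inverse-Gamma(35/6, 2109/32)
obs 6: x=-2 → posterior Inverse-Gamma(19/3, 2305/32)
obs 7: x=5 → posterior Inverse-Gamma(41/6, 2501/32)

7503/752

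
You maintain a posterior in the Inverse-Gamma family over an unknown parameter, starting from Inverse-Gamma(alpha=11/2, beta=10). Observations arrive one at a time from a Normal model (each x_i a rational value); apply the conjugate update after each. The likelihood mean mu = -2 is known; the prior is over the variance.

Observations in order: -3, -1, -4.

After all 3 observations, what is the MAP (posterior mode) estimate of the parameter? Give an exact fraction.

obs 1: x=-3 → posterior Inverse-Gamma(6, 21/2)
obs 2: x=-1 → posterior Inverse-Gamma(13/2, 11)
obs 3: x=-4 → posterior Inverse-Gamma(7, 13)

13/8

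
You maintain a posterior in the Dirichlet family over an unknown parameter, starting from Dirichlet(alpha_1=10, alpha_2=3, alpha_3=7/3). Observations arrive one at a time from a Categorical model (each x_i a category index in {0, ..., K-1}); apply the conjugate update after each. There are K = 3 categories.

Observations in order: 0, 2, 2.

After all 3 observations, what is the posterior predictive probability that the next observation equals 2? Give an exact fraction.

13/55

obs 1: x=0 → posterior Dirichlet(11, 3, 7/3)
obs 2: x=2 → posterior Dirichlet(11, 3, 10/3)
obs 3: x=2 → posterior Dirichlet(11, 3, 13/3)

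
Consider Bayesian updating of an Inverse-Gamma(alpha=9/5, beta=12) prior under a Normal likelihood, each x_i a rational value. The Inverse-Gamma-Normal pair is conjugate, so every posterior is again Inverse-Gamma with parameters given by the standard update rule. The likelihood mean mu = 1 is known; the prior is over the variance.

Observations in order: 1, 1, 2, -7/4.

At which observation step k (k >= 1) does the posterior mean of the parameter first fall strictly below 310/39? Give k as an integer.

k = 2

obs 1: x=1 → posterior Inverse-Gamma(23/10, 12)
obs 2: x=1 → posterior Inverse-Gamma(14/5, 12)
obs 3: x=2 → posterior Inverse-Gamma(33/10, 25/2)
obs 4: x=-7/4 → posterior Inverse-Gamma(19/5, 521/32)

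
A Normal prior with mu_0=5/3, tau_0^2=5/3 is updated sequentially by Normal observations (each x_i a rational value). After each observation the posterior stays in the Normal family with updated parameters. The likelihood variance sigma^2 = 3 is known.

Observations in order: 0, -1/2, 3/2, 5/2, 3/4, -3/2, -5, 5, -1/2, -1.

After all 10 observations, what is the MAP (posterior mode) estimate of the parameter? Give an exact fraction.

85/236

obs 1: x=0 → posterior Normal(15/14, 15/14)
obs 2: x=-1/2 → posterior Normal(25/38, 15/19)
obs 3: x=3/2 → posterior Normal(5/6, 5/8)
obs 4: x=5/2 → posterior Normal(65/58, 15/29)
obs 5: x=3/4 → posterior Normal(145/136, 15/34)
obs 6: x=-3/2 → posterior Normal(115/156, 5/13)
obs 7: x=-5 → posterior Normal(15/176, 15/44)
obs 8: x=5 → posterior Normal(115/196, 15/49)
obs 9: x=-1/2 → posterior Normal(35/72, 5/18)
obs 10: x=-1 → posterior Normal(85/236, 15/59)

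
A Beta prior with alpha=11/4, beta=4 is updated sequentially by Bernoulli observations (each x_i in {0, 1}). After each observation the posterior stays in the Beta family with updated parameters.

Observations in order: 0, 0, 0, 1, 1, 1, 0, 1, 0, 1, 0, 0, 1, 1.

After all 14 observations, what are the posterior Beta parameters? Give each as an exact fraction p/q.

alpha=39/4, beta=11

obs 1: x=0 → posterior Beta(11/4, 5)
obs 2: x=0 → posterior Beta(11/4, 6)
obs 3: x=0 → posterior Beta(11/4, 7)
obs 4: x=1 → posterior Beta(15/4, 7)
obs 5: x=1 → posterior Beta(19/4, 7)
obs 6: x=1 → posterior Beta(23/4, 7)
obs 7: x=0 → posterior Beta(23/4, 8)
obs 8: x=1 → posterior Beta(27/4, 8)
obs 9: x=0 → posterior Beta(27/4, 9)
obs 10: x=1 → posterior Beta(31/4, 9)
obs 11: x=0 → posterior Beta(31/4, 10)
obs 12: x=0 → posterior Beta(31/4, 11)
obs 13: x=1 → posterior Beta(35/4, 11)
obs 14: x=1 → posterior Beta(39/4, 11)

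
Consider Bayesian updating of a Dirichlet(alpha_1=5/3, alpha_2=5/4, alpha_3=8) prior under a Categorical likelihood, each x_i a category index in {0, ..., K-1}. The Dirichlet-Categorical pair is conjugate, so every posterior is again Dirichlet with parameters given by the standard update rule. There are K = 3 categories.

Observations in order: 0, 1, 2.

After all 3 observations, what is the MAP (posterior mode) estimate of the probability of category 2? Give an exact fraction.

96/131

obs 1: x=0 → posterior Dirichlet(8/3, 5/4, 8)
obs 2: x=1 → posterior Dirichlet(8/3, 9/4, 8)
obs 3: x=2 → posterior Dirichlet(8/3, 9/4, 9)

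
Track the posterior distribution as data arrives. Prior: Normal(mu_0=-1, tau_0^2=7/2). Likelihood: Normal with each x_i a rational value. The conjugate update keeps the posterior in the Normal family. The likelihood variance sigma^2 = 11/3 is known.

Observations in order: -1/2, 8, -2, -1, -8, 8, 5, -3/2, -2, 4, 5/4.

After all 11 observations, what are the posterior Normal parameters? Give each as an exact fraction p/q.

mu_0=857/1012, tau_0^2=7/23

obs 1: x=-1/2 → posterior Normal(-65/86, 77/43)
obs 2: x=8 → posterior Normal(271/128, 77/64)
obs 3: x=-2 → posterior Normal(11/10, 77/85)
obs 4: x=-1 → posterior Normal(145/212, 77/106)
obs 5: x=-8 → posterior Normal(-191/254, 77/127)
obs 6: x=8 → posterior Normal(145/296, 77/148)
obs 7: x=5 → posterior Normal(355/338, 77/169)
obs 8: x=-3/2 → posterior Normal(73/95, 77/190)
obs 9: x=-2 → posterior Normal(104/211, 77/211)
obs 10: x=4 → posterior Normal(47/58, 77/232)
obs 11: x=5/4 → posterior Normal(857/1012, 7/23)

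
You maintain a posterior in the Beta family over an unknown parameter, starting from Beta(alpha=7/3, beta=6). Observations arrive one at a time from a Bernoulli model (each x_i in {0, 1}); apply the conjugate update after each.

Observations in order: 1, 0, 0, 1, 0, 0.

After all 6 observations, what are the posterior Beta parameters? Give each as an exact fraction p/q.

alpha=13/3, beta=10

obs 1: x=1 → posterior Beta(10/3, 6)
obs 2: x=0 → posterior Beta(10/3, 7)
obs 3: x=0 → posterior Beta(10/3, 8)
obs 4: x=1 → posterior Beta(13/3, 8)
obs 5: x=0 → posterior Beta(13/3, 9)
obs 6: x=0 → posterior Beta(13/3, 10)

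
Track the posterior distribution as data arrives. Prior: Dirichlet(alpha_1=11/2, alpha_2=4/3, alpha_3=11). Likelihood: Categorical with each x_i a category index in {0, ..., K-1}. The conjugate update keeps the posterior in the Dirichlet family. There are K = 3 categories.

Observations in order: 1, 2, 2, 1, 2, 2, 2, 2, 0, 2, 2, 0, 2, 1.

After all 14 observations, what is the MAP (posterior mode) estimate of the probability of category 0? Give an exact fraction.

39/173

obs 1: x=1 → posterior Dirichlet(11/2, 7/3, 11)
obs 2: x=2 → posterior Dirichlet(11/2, 7/3, 12)
obs 3: x=2 → posterior Dirichlet(11/2, 7/3, 13)
obs 4: x=1 → posterior Dirichlet(11/2, 10/3, 13)
obs 5: x=2 → posterior Dirichlet(11/2, 10/3, 14)
obs 6: x=2 → posterior Dirichlet(11/2, 10/3, 15)
obs 7: x=2 → posterior Dirichlet(11/2, 10/3, 16)
obs 8: x=2 → posterior Dirichlet(11/2, 10/3, 17)
obs 9: x=0 → posterior Dirichlet(13/2, 10/3, 17)
obs 10: x=2 → posterior Dirichlet(13/2, 10/3, 18)
obs 11: x=2 → posterior Dirichlet(13/2, 10/3, 19)
obs 12: x=0 → posterior Dirichlet(15/2, 10/3, 19)
obs 13: x=2 → posterior Dirichlet(15/2, 10/3, 20)
obs 14: x=1 → posterior Dirichlet(15/2, 13/3, 20)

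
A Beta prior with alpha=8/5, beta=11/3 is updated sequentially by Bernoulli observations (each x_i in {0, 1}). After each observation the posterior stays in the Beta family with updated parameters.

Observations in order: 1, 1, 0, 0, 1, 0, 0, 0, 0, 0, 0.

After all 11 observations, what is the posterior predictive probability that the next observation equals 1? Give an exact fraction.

obs 1: x=1 → posterior Beta(13/5, 11/3)
obs 2: x=1 → posterior Beta(18/5, 11/3)
obs 3: x=0 → posterior Beta(18/5, 14/3)
obs 4: x=0 → posterior Beta(18/5, 17/3)
obs 5: x=1 → posterior Beta(23/5, 17/3)
obs 6: x=0 → posterior Beta(23/5, 20/3)
obs 7: x=0 → posterior Beta(23/5, 23/3)
obs 8: x=0 → posterior Beta(23/5, 26/3)
obs 9: x=0 → posterior Beta(23/5, 29/3)
obs 10: x=0 → posterior Beta(23/5, 32/3)
obs 11: x=0 → posterior Beta(23/5, 35/3)

69/244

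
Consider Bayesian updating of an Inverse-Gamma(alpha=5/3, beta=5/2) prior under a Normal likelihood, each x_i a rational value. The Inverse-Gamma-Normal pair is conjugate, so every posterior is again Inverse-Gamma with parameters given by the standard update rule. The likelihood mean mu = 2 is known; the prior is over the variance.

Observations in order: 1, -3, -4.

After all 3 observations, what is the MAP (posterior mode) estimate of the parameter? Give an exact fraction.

201/25

obs 1: x=1 → posterior Inverse-Gamma(13/6, 3)
obs 2: x=-3 → posterior Inverse-Gamma(8/3, 31/2)
obs 3: x=-4 → posterior Inverse-Gamma(19/6, 67/2)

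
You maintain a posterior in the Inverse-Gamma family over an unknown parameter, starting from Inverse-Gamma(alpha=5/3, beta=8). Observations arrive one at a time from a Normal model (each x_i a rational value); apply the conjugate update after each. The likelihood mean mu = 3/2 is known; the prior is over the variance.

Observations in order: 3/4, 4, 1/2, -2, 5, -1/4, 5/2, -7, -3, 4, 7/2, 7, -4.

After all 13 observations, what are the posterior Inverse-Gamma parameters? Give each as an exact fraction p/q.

alpha=49/6, beta=1725/16

obs 1: x=3/4 → posterior Inverse-Gamma(13/6, 265/32)
obs 2: x=4 → posterior Inverse-Gamma(8/3, 365/32)
obs 3: x=1/2 → posterior Inverse-Gamma(19/6, 381/32)
obs 4: x=-2 → posterior Inverse-Gamma(11/3, 577/32)
obs 5: x=5 → posterior Inverse-Gamma(25/6, 773/32)
obs 6: x=-1/4 → posterior Inverse-Gamma(14/3, 411/16)
obs 7: x=5/2 → posterior Inverse-Gamma(31/6, 419/16)
obs 8: x=-7 → posterior Inverse-Gamma(17/3, 997/16)
obs 9: x=-3 → posterior Inverse-Gamma(37/6, 1159/16)
obs 10: x=4 → posterior Inverse-Gamma(20/3, 1209/16)
obs 11: x=7/2 → posterior Inverse-Gamma(43/6, 1241/16)
obs 12: x=7 → posterior Inverse-Gamma(23/3, 1483/16)
obs 13: x=-4 → posterior Inverse-Gamma(49/6, 1725/16)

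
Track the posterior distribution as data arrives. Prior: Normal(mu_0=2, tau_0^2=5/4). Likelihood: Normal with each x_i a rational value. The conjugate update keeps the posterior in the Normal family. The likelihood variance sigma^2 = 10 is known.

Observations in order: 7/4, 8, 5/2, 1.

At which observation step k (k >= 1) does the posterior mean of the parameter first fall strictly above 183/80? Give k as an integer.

obs 1: x=7/4 → posterior Normal(71/36, 10/9)
obs 2: x=8 → posterior Normal(103/40, 1)
obs 3: x=5/2 → posterior Normal(113/44, 10/11)
obs 4: x=1 → posterior Normal(39/16, 5/6)

k = 2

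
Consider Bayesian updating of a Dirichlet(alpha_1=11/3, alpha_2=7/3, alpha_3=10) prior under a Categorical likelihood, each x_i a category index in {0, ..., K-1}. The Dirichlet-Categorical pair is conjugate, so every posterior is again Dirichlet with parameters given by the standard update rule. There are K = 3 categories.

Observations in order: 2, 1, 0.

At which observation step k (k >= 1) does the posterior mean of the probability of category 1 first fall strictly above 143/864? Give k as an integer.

k = 2

obs 1: x=2 → posterior Dirichlet(11/3, 7/3, 11)
obs 2: x=1 → posterior Dirichlet(11/3, 10/3, 11)
obs 3: x=0 → posterior Dirichlet(14/3, 10/3, 11)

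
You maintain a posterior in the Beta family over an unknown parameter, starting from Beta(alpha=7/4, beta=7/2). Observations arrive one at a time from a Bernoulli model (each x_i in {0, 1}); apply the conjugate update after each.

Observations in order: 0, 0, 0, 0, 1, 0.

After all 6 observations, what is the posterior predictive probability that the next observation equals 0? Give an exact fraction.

obs 1: x=0 → posterior Beta(7/4, 9/2)
obs 2: x=0 → posterior Beta(7/4, 11/2)
obs 3: x=0 → posterior Beta(7/4, 13/2)
obs 4: x=0 → posterior Beta(7/4, 15/2)
obs 5: x=1 → posterior Beta(11/4, 15/2)
obs 6: x=0 → posterior Beta(11/4, 17/2)

34/45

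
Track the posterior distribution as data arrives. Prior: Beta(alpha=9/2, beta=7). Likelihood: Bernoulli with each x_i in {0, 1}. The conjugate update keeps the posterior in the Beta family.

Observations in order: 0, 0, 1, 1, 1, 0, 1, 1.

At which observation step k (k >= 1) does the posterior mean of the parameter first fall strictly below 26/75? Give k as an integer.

obs 1: x=0 → posterior Beta(9/2, 8)
obs 2: x=0 → posterior Beta(9/2, 9)
obs 3: x=1 → posterior Beta(11/2, 9)
obs 4: x=1 → posterior Beta(13/2, 9)
obs 5: x=1 → posterior Beta(15/2, 9)
obs 6: x=0 → posterior Beta(15/2, 10)
obs 7: x=1 → posterior Beta(17/2, 10)
obs 8: x=1 → posterior Beta(19/2, 10)

k = 2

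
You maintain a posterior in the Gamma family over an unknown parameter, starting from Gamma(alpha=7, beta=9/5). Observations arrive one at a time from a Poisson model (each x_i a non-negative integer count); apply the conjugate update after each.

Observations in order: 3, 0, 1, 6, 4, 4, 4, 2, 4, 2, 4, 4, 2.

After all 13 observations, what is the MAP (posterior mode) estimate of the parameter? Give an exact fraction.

obs 1: x=3 → posterior Gamma(10, 14/5)
obs 2: x=0 → posterior Gamma(10, 19/5)
obs 3: x=1 → posterior Gamma(11, 24/5)
obs 4: x=6 → posterior Gamma(17, 29/5)
obs 5: x=4 → posterior Gamma(21, 34/5)
obs 6: x=4 → posterior Gamma(25, 39/5)
obs 7: x=4 → posterior Gamma(29, 44/5)
obs 8: x=2 → posterior Gamma(31, 49/5)
obs 9: x=4 → posterior Gamma(35, 54/5)
obs 10: x=2 → posterior Gamma(37, 59/5)
obs 11: x=4 → posterior Gamma(41, 64/5)
obs 12: x=4 → posterior Gamma(45, 69/5)
obs 13: x=2 → posterior Gamma(47, 74/5)

115/37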